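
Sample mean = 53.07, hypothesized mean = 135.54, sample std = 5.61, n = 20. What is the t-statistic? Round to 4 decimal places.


t = (xbar - mu0) / (s/sqrt(n))
xbar - mu0 = 53.07 - 135.54 = -82.47
sqrt(20) ≈ 4.47213595
s/sqrt(n) = 5.61 / 4.47213595 ≈ 1.25443414
t = -82.47 / 1.25443414 ≈ -65.742790

-65.7428


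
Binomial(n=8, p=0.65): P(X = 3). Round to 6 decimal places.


P = C(n,k) * p^k * (1-p)^(n-k)
C(8,3) = 56
p^k = 0.65^3 = 0.274625
(1-p)^(n-k) = 0.35^5 ≈ 0.005252188
P = 56 * 0.274625 * 0.005252188 ≈ 0.080773

0.080773


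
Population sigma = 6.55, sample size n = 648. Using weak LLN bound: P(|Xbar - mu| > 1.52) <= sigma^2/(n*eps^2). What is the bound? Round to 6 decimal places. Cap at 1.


bound = min(1, sigma^2/(n*eps^2))
sigma^2 = 6.55^2 = 42.9025
n*eps^2 = 648 * 1.52^2 = 648 * 2.3104 = 1497.1392
sigma^2/(n*eps^2) = 42.9025 / 1497.1392 ≈ 0.02865632

0.028656


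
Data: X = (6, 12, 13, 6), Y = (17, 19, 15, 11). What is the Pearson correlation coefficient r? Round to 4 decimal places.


r = sum((xi-xbar)(yi-ybar)) / sqrt(sum((xi-xbar)^2) * sum((yi-ybar)^2))
n = 4, xbar = 37/4 = 9.25, ybar = 62/4 = 15.5
Sxy = sum((xi-xbar)(yi-ybar)) = 17.5
Sxx = sum((xi-xbar)^2) = 42.75
Syy = sum((yi-ybar)^2) = 35
sqrt(Sxx*Syy) ≈ 38.681391
r = Sxy / sqrt(Sxx*Syy) = 17.5 / 38.681391 ≈ 0.452414

0.4524


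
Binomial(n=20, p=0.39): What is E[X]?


E[X] = n*p = 20 * 0.39 = 7.8

7.8


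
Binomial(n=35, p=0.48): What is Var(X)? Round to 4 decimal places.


Var = n*p*(1-p) = 35 * 0.48 * 0.52 = 8.736

8.7360


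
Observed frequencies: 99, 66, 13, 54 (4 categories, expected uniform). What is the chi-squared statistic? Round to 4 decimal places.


chi2 = sum((O-E)^2/E), E = total/4
total = 232, E = 232/4 = 58
(99 - 58)^2 / 58 = 1681 / 58 = 1681/58 ≈ 28.982759
(66 - 58)^2 / 58 = 64 / 58 = 32/29 ≈ 1.103448
(13 - 58)^2 / 58 = 2025 / 58 = 2025/58 ≈ 34.913793
(54 - 58)^2 / 58 = 16 / 58 = 8/29 ≈ 0.275862
chi2 = 1893/29 ≈ 65.275862

65.2759


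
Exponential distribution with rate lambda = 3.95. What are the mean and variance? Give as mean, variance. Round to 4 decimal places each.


mean = 1/lam, var = 1/lam^2
mean = 1 / 3.95 = 20/79 ≈ 0.253165
lam^2 = 3.95^2 = 15.6025
var = 1 / 15.6025 = 400/6241 ≈ 0.064092

0.2532, 0.0641


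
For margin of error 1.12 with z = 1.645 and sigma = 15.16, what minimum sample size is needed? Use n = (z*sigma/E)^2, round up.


z*sigma/E = 1.645 * 15.16 / 1.12 = 22.26625
(z*sigma/E)^2 ≈ 495.785889
round up: n = 496

496


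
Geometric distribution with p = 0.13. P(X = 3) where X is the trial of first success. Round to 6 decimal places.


P = (1-p)^(k-1) * p
(1-p)^(k-1) = 0.87^2 = 0.7569
P = 0.7569 * 0.13 = 0.098397

0.098397


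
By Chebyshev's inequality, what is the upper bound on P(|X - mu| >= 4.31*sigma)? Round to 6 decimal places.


P <= 1/k^2
k^2 = 4.31^2 = 18.5761
1/k^2 = 1 / 18.5761 ≈ 0.05383261

0.053833


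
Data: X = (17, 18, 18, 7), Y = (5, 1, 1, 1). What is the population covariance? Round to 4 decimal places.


Cov = (1/n)*sum((xi-xbar)(yi-ybar))
n = 4, xbar = 60/4 = 15, ybar = 8/4 = 2
sum((xi-xbar)(yi-ybar)) = 8
Cov = 8 / 4 = 2

2.0000


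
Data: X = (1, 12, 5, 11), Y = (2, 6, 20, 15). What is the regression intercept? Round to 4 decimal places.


a = ybar - b*xbar, where b = sum((xi-xbar)(yi-ybar)) / sum((xi-xbar)^2)
n = 4, xbar = 29/4 = 7.25, ybar = 43/4 = 10.75
Sxy = sum((xi-xbar)(yi-ybar)) = 27.25
Sxx = sum((xi-xbar)^2) = 80.75
b = Sxy / Sxx = 109/323 ≈ 0.337461
a = 10.75 - 0.337461 * 7.25 = 2682/323 ≈ 8.303406

8.3034


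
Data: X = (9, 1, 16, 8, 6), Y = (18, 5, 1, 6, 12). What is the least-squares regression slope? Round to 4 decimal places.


b = sum((xi-xbar)(yi-ybar)) / sum((xi-xbar)^2)
n = 5, xbar = 40/5 = 8, ybar = 42/5 = 8.4
Sxy = sum((xi-xbar)(yi-ybar)) = -33
Sxx = sum((xi-xbar)^2) = 118
b = Sxy / Sxx = -33/118 ≈ -0.279661

-0.2797


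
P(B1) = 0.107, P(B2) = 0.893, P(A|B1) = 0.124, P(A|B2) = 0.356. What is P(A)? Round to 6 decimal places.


P(A) = P(A|B1)*P(B1) + P(A|B2)*P(B2)
P(A|B1)*P(B1) = 0.124 * 0.107 = 0.013268
P(A|B2)*P(B2) = 0.356 * 0.893 = 0.317908
P(A) = 0.013268 + 0.317908 = 0.331176

0.331176


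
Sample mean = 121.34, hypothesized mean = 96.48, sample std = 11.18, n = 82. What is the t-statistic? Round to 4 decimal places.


t = (xbar - mu0) / (s/sqrt(n))
xbar - mu0 = 121.34 - 96.48 = 24.86
sqrt(82) ≈ 9.05538514
s/sqrt(n) = 11.18 / 9.05538514 ≈ 1.23462446
t = 24.86 / 1.23462446 ≈ 20.135678

20.1357


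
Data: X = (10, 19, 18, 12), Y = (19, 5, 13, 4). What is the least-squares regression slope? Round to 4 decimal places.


b = sum((xi-xbar)(yi-ybar)) / sum((xi-xbar)^2)
n = 4, xbar = 59/4 = 14.75, ybar = 41/4 = 10.25
Sxy = sum((xi-xbar)(yi-ybar)) = -37.75
Sxx = sum((xi-xbar)^2) = 58.75
b = Sxy / Sxx = -151/235 ≈ -0.642553

-0.6426


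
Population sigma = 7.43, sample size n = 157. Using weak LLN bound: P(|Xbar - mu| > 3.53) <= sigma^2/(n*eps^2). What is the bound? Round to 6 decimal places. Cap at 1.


bound = min(1, sigma^2/(n*eps^2))
sigma^2 = 7.43^2 = 55.2049
n*eps^2 = 157 * 3.53^2 = 157 * 12.4609 = 1956.3613
sigma^2/(n*eps^2) = 55.2049 / 1956.3613 ≈ 0.02821815

0.028218


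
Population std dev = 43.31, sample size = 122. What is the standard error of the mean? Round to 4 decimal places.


SE = sigma / sqrt(n)
sqrt(122) ≈ 11.045361
SE = 43.31 / 11.045361 ≈ 3.921103

3.9211


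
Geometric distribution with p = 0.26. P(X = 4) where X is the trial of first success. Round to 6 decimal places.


P = (1-p)^(k-1) * p
(1-p)^(k-1) = 0.74^3 = 0.405224
P = 0.405224 * 0.26 ≈ 0.1053582

0.105358


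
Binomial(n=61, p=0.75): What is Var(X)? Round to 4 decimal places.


Var = n*p*(1-p) = 61 * 0.75 * 0.25 = 11.4375

11.4375


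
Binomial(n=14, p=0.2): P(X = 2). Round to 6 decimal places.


P = C(n,k) * p^k * (1-p)^(n-k)
C(14,2) = 91
p^k = 0.2^2 = 0.04
(1-p)^(n-k) = 0.8^12 ≈ 0.06871948
P = 91 * 0.04 * 0.06871948 ≈ 0.250139

0.250139


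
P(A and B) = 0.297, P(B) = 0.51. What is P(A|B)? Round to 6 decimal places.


P(A|B) = P(A and B) / P(B) = 0.297 / 0.51 = 99/170 ≈ 0.58235294

0.582353


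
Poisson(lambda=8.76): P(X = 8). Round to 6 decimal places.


P = e^(-lam) * lam^k / k!
e^(-8.76) ≈ 0.0001568846
lam^k = 8.76^8 ≈ 34676307.806893
k! = 8! = 40320
P = 0.0001568846 * 34676307.806893 / 40320 ≈ 0.134925

0.134925


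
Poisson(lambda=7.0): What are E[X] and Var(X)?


E[X] = Var(X) = lambda = 7.0

7.0, 7.0


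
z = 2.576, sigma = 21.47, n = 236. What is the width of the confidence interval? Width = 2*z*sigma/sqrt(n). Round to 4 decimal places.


width = 2*z*sigma/sqrt(n)
2*z*sigma = 2 * 2.576 * 21.47 = 110.61344
sqrt(236) ≈ 15.362291
width = 110.61344 / 15.362291 ≈ 7.200322

7.2003


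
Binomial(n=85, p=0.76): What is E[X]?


E[X] = n*p = 85 * 0.76 = 64.6

64.6


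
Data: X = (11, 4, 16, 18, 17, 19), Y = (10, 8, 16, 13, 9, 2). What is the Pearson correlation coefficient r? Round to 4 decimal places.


r = sum((xi-xbar)(yi-ybar)) / sqrt(sum((xi-xbar)^2) * sum((yi-ybar)^2))
n = 6, xbar = 85/6 ≈ 14.166667, ybar = 58/6 = 29/3 ≈ 9.666667
Sxy = sum((xi-xbar)(yi-ybar)) = 4/3 ≈ 1.333333
Sxx = sum((xi-xbar)^2) = 977/6 ≈ 162.833333
Syy = sum((yi-ybar)^2) = 340/3 ≈ 113.333333
sqrt(Sxx*Syy) ≈ 135.847136
r = Sxy / sqrt(Sxx*Syy) = 1.333333 / 135.847136 ≈ 0.009815

0.0098


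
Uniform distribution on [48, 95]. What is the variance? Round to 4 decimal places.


Var = (b-a)^2 / 12
(b-a)^2 = (95 - 48)^2 = 2209
Var = 2209/12 ≈ 184.083333

184.0833


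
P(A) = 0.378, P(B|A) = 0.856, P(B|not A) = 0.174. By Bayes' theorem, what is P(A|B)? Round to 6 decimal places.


P(A|B) = P(B|A)*P(A) / P(B), P(B) = P(B|A)*P(A) + P(B|not A)*P(not A)
P(B|A)*P(A) = 0.856 * 0.378 = 0.323568
P(B|not A)*P(not A) = 0.174 * 0.622 = 0.108228
P(B) = 0.323568 + 0.108228 = 0.431796
P(A|B) = 0.323568 / 0.431796 ≈ 0.74935386

0.749354


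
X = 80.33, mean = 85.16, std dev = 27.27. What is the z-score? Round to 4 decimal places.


z = (X - mu) / sigma
X - mu = 80.33 - 85.16 = -4.83
z = -4.83 / 27.27 = -161/909 ≈ -0.177118

-0.1771


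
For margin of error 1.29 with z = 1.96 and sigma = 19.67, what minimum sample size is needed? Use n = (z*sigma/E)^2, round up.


z*sigma/E = 1.96 * 19.67 / 1.29 = 96383/3225 ≈ 29.886202
(z*sigma/E)^2 ≈ 893.185043
round up: n = 894

894


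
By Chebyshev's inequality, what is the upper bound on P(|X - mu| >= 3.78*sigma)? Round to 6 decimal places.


P <= 1/k^2
k^2 = 3.78^2 = 14.2884
1/k^2 = 1 / 14.2884 ≈ 0.06998684

0.069987


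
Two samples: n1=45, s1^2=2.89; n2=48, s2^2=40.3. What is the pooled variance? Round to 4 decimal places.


sp^2 = ((n1-1)*s1^2 + (n2-1)*s2^2)/(n1+n2-2)
(n1-1)*s1^2 = 44 * 2.89 = 127.16
(n2-1)*s2^2 = 47 * 40.3 = 1894.1
numerator = 127.16 + 1894.1 = 2021.26
n1+n2-2 = 91
sp^2 = 2021.26 / 91 = 101063/4550 ≈ 22.211648

22.2116


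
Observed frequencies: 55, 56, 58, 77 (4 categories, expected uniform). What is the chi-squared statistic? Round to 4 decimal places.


chi2 = sum((O-E)^2/E), E = total/4
total = 246, E = 246/4 = 61.5
(55 - 61.5)^2 / 61.5 = 42.25 / 61.5 = 169/246 ≈ 0.686992
(56 - 61.5)^2 / 61.5 = 30.25 / 61.5 = 121/246 ≈ 0.491870
(58 - 61.5)^2 / 61.5 = 12.25 / 61.5 = 49/246 ≈ 0.199187
(77 - 61.5)^2 / 61.5 = 240.25 / 61.5 = 961/246 ≈ 3.906504
chi2 = 650/123 ≈ 5.284553

5.2846


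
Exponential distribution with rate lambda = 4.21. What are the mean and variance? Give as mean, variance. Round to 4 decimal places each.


mean = 1/lam, var = 1/lam^2
mean = 1 / 4.21 = 100/421 ≈ 0.237530
lam^2 = 4.21^2 = 17.7241
var = 1 / 17.7241 ≈ 0.056420

0.2375, 0.0564


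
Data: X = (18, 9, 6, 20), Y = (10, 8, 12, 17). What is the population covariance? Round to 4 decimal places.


Cov = (1/n)*sum((xi-xbar)(yi-ybar))
n = 4, xbar = 53/4 = 13.25, ybar = 47/4 = 11.75
sum((xi-xbar)(yi-ybar)) = 41.25
Cov = 41.25 / 4 = 10.3125

10.3125


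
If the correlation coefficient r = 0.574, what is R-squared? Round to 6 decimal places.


R^2 = r^2 = (0.574)^2 = 0.329476

0.329476


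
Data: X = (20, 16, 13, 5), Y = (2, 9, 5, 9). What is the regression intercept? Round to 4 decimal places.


a = ybar - b*xbar, where b = sum((xi-xbar)(yi-ybar)) / sum((xi-xbar)^2)
n = 4, xbar = 54/4 = 13.5, ybar = 25/4 = 6.25
Sxy = sum((xi-xbar)(yi-ybar)) = -43.5
Sxx = sum((xi-xbar)^2) = 121
b = Sxy / Sxx = -87/242 ≈ -0.359504
a = 6.25 - (-0.359504) * 13.5 = 2687/242 ≈ 11.103306

11.1033


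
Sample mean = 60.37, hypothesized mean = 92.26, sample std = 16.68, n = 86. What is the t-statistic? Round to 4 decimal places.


t = (xbar - mu0) / (s/sqrt(n))
xbar - mu0 = 60.37 - 92.26 = -31.89
sqrt(86) ≈ 9.27361850
s/sqrt(n) = 16.68 / 9.27361850 ≈ 1.79865066
t = -31.89 / 1.79865066 ≈ -17.729958

-17.7300


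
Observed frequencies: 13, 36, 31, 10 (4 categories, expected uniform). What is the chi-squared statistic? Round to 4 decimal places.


chi2 = sum((O-E)^2/E), E = total/4
total = 90, E = 90/4 = 22.5
(13 - 22.5)^2 / 22.5 = 90.25 / 22.5 = 361/90 ≈ 4.011111
(36 - 22.5)^2 / 22.5 = 182.25 / 22.5 = 8.1
(31 - 22.5)^2 / 22.5 = 72.25 / 22.5 = 289/90 ≈ 3.211111
(10 - 22.5)^2 / 22.5 = 156.25 / 22.5 = 125/18 ≈ 6.944444
chi2 = 334/15 ≈ 22.266667

22.2667


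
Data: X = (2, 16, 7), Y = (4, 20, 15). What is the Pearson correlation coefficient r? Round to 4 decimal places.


r = sum((xi-xbar)(yi-ybar)) / sqrt(sum((xi-xbar)^2) * sum((yi-ybar)^2))
n = 3, xbar = 25/3 ≈ 8.333333, ybar = 39/3 = 13
Sxy = sum((xi-xbar)(yi-ybar)) = 108
Sxx = sum((xi-xbar)^2) = 302/3 ≈ 100.666667
Syy = sum((yi-ybar)^2) = 134
sqrt(Sxx*Syy) ≈ 116.143589
r = Sxy / sqrt(Sxx*Syy) = 108 / 116.143589 ≈ 0.929883

0.9299


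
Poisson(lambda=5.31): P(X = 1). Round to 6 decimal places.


P = e^(-lam) * lam^k / k!
e^(-5.31) ≈ 0.004941927
lam^k = 5.31^1 = 5.31
k! = 1! = 1
P = 0.004941927 * 5.31 / 1 ≈ 0.026242

0.026242


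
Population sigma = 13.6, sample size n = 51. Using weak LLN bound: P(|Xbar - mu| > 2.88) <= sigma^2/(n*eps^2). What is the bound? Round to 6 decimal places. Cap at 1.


bound = min(1, sigma^2/(n*eps^2))
sigma^2 = 13.6^2 = 184.96
n*eps^2 = 51 * 2.88^2 = 51 * 8.2944 = 423.0144
sigma^2/(n*eps^2) = 184.96 / 423.0144 = 425/972 ≈ 0.43724280

0.437243


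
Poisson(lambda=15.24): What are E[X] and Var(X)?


E[X] = Var(X) = lambda = 15.24

15.24, 15.24


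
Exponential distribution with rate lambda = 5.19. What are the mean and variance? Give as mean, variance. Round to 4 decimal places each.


mean = 1/lam, var = 1/lam^2
mean = 1 / 5.19 = 100/519 ≈ 0.192678
lam^2 = 5.19^2 = 26.9361
var = 1 / 26.9361 ≈ 0.037125

0.1927, 0.0371


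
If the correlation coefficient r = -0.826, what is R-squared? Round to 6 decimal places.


R^2 = r^2 = (-0.826)^2 = 0.682276

0.682276


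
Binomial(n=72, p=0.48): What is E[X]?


E[X] = n*p = 72 * 0.48 = 34.56

34.56


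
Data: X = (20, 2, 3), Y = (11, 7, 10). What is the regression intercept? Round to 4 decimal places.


a = ybar - b*xbar, where b = sum((xi-xbar)(yi-ybar)) / sum((xi-xbar)^2)
n = 3, xbar = 25/3 ≈ 8.333333, ybar = 28/3 ≈ 9.333333
Sxy = sum((xi-xbar)(yi-ybar)) = 92/3 ≈ 30.666667
Sxx = sum((xi-xbar)^2) = 614/3 ≈ 204.666667
b = Sxy / Sxx = 46/307 ≈ 0.149837
a = 9.333333 - 0.149837 * 8.333333 = 2482/307 ≈ 8.084691

8.0847


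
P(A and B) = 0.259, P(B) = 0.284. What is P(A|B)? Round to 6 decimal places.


P(A|B) = P(A and B) / P(B) = 0.259 / 0.284 = 259/284 ≈ 0.91197183

0.911972


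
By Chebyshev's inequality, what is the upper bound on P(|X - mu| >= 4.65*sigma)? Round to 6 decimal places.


P <= 1/k^2
k^2 = 4.65^2 = 21.6225
1/k^2 = 1 / 21.6225 = 400/8649 ≈ 0.04624812

0.046248


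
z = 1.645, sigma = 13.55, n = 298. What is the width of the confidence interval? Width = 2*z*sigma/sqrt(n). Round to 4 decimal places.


width = 2*z*sigma/sqrt(n)
2*z*sigma = 2 * 1.645 * 13.55 = 44.5795
sqrt(298) ≈ 17.262677
width = 44.5795 / 17.262677 ≈ 2.582421

2.5824


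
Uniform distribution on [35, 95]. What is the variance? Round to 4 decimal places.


Var = (b-a)^2 / 12
(b-a)^2 = (95 - 35)^2 = 3600
Var = 3600/12 = 300

300.0000


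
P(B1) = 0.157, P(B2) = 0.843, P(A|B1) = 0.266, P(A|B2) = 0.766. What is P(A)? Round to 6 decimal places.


P(A) = P(A|B1)*P(B1) + P(A|B2)*P(B2)
P(A|B1)*P(B1) = 0.266 * 0.157 = 0.041762
P(A|B2)*P(B2) = 0.766 * 0.843 = 0.645738
P(A) = 0.041762 + 0.645738 = 0.6875

0.687500


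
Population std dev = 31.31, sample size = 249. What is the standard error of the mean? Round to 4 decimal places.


SE = sigma / sqrt(n)
sqrt(249) ≈ 15.779734
SE = 31.31 / 15.779734 ≈ 1.984191

1.9842


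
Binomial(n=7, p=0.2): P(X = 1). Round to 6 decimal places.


P = C(n,k) * p^k * (1-p)^(n-k)
C(7,1) = 7
p^k = 0.2^1 = 0.2
(1-p)^(n-k) = 0.8^6 = 0.262144
P = 7 * 0.2 * 0.262144 ≈ 0.367002

0.367002


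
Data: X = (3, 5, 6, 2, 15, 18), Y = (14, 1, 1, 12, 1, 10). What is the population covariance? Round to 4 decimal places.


Cov = (1/n)*sum((xi-xbar)(yi-ybar))
n = 6, xbar = 49/6 ≈ 8.166667, ybar = 39/6 = 6.5
sum((xi-xbar)(yi-ybar)) = -46.5
Cov = -46.5 / 6 = -7.75

-7.7500


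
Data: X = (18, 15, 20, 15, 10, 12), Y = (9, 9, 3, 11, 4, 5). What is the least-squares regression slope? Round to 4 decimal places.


b = sum((xi-xbar)(yi-ybar)) / sum((xi-xbar)^2)
n = 6, xbar = 90/6 = 15, ybar = 41/6 ≈ 6.833333
Sxy = sum((xi-xbar)(yi-ybar)) = 7
Sxx = sum((xi-xbar)^2) = 68
b = Sxy / Sxx = 7/68 ≈ 0.102941

0.1029


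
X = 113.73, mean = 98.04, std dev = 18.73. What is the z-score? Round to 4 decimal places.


z = (X - mu) / sigma
X - mu = 113.73 - 98.04 = 15.69
z = 15.69 / 18.73 = 1569/1873 ≈ 0.837694

0.8377


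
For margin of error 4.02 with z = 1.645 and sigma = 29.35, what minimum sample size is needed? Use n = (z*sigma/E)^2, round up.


z*sigma/E = 1.645 * 29.35 / 4.02 ≈ 12.010137
(z*sigma/E)^2 ≈ 144.243386
round up: n = 145

145


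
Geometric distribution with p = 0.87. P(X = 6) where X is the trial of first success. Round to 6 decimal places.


P = (1-p)^(k-1) * p
(1-p)^(k-1) = 0.13^5 = 0.0000371293
P = 0.0000371293 * 0.87 ≈ 0.00003230249

0.000032


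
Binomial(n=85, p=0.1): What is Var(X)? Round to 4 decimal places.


Var = n*p*(1-p) = 85 * 0.1 * 0.9 = 7.65

7.6500


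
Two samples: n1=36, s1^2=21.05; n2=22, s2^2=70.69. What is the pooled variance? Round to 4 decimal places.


sp^2 = ((n1-1)*s1^2 + (n2-1)*s2^2)/(n1+n2-2)
(n1-1)*s1^2 = 35 * 21.05 = 736.75
(n2-1)*s2^2 = 21 * 70.69 = 1484.49
numerator = 736.75 + 1484.49 = 2221.24
n1+n2-2 = 56
sp^2 = 2221.24 / 56 = 39.665

39.6650


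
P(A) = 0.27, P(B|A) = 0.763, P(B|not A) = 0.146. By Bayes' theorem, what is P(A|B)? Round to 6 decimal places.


P(A|B) = P(B|A)*P(A) / P(B), P(B) = P(B|A)*P(A) + P(B|not A)*P(not A)
P(B|A)*P(A) = 0.763 * 0.27 = 0.20601
P(B|not A)*P(not A) = 0.146 * 0.73 = 0.10658
P(B) = 0.20601 + 0.10658 = 0.31259
P(A|B) = 0.20601 / 0.31259 ≈ 0.65904220

0.659042


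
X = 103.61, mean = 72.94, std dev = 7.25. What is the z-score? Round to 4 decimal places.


z = (X - mu) / sigma
X - mu = 103.61 - 72.94 = 30.67
z = 30.67 / 7.25 = 3067/725 ≈ 4.230345

4.2303


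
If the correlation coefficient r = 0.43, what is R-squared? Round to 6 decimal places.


R^2 = r^2 = (0.43)^2 = 0.1849

0.184900


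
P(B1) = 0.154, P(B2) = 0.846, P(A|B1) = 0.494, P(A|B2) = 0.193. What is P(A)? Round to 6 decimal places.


P(A) = P(A|B1)*P(B1) + P(A|B2)*P(B2)
P(A|B1)*P(B1) = 0.494 * 0.154 = 0.076076
P(A|B2)*P(B2) = 0.193 * 0.846 = 0.163278
P(A) = 0.076076 + 0.163278 = 0.239354

0.239354


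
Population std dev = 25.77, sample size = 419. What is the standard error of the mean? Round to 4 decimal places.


SE = sigma / sqrt(n)
sqrt(419) ≈ 20.469489
SE = 25.77 / 20.469489 ≈ 1.258947

1.2589


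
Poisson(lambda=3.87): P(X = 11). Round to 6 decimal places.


P = e^(-lam) * lam^k / k!
e^(-3.87) ≈ 0.02085837
lam^k = 3.87^11 ≈ 2916222.223262
k! = 11! = 39916800
P = 0.02085837 * 2916222.223262 / 39916800 ≈ 0.001524

0.001524


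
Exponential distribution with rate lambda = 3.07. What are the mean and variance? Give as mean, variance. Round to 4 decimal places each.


mean = 1/lam, var = 1/lam^2
mean = 1 / 3.07 = 100/307 ≈ 0.325733
lam^2 = 3.07^2 = 9.4249
var = 1 / 9.4249 ≈ 0.106102

0.3257, 0.1061


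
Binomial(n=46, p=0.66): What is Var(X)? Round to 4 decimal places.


Var = n*p*(1-p) = 46 * 0.66 * 0.34 = 10.3224

10.3224


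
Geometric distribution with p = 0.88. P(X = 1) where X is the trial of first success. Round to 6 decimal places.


P = (1-p)^(k-1) * p
(1-p)^(k-1) = 0.12^0 = 1
P = 1 * 0.88 = 0.88

0.880000


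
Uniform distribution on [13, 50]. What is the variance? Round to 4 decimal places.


Var = (b-a)^2 / 12
(b-a)^2 = (50 - 13)^2 = 1369
Var = 1369/12 ≈ 114.083333

114.0833


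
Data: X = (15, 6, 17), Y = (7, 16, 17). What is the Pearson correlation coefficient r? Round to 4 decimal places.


r = sum((xi-xbar)(yi-ybar)) / sqrt(sum((xi-xbar)^2) * sum((yi-ybar)^2))
n = 3, xbar = 38/3 ≈ 12.666667, ybar = 40/3 ≈ 13.333333
Sxy = sum((xi-xbar)(yi-ybar)) = -50/3 ≈ -16.666667
Sxx = sum((xi-xbar)^2) = 206/3 ≈ 68.666667
Syy = sum((yi-ybar)^2) = 182/3 ≈ 60.666667
sqrt(Sxx*Syy) ≈ 64.542837
r = Sxy / sqrt(Sxx*Syy) = -16.666667 / 64.542837 ≈ -0.258226

-0.2582


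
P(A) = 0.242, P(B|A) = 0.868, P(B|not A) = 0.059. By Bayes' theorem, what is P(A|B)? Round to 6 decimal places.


P(A|B) = P(B|A)*P(A) / P(B), P(B) = P(B|A)*P(A) + P(B|not A)*P(not A)
P(B|A)*P(A) = 0.868 * 0.242 = 0.210056
P(B|not A)*P(not A) = 0.059 * 0.758 = 0.044722
P(B) = 0.210056 + 0.044722 = 0.254778
P(A|B) = 0.210056 / 0.254778 ≈ 0.82446679

0.824467


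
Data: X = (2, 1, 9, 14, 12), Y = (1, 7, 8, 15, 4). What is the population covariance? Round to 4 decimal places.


Cov = (1/n)*sum((xi-xbar)(yi-ybar))
n = 5, xbar = 38/5 = 7.6, ybar = 35/5 = 7
sum((xi-xbar)(yi-ybar)) = 73
Cov = 73 / 5 = 14.6

14.6000


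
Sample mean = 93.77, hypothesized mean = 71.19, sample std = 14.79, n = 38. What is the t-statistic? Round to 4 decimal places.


t = (xbar - mu0) / (s/sqrt(n))
xbar - mu0 = 93.77 - 71.19 = 22.58
sqrt(38) ≈ 6.16441400
s/sqrt(n) = 14.79 / 6.16441400 ≈ 2.39925482
t = 22.58 / 2.39925482 ≈ 9.411255

9.4113


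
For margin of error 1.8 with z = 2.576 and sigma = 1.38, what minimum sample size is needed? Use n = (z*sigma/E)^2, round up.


z*sigma/E = 2.576 * 1.38 / 1.8 = 3703/1875 ≈ 1.974933
(z*sigma/E)^2 ≈ 3.900362
round up: n = 4

4


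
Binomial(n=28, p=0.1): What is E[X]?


E[X] = n*p = 28 * 0.1 = 2.8

2.8


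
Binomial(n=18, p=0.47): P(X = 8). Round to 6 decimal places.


P = C(n,k) * p^k * (1-p)^(n-k)
C(18,8) = 43758
p^k = 0.47^8 ≈ 0.002381129
(1-p)^(n-k) = 0.53^10 ≈ 0.001748875
P = 43758 * 0.002381129 * 0.001748875 ≈ 0.182221

0.182221


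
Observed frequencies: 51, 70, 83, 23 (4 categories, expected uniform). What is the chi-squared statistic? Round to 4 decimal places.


chi2 = sum((O-E)^2/E), E = total/4
total = 227, E = 227/4 = 56.75
(51 - 56.75)^2 / 56.75 = 33.0625 / 56.75 = 529/908 ≈ 0.582599
(70 - 56.75)^2 / 56.75 = 175.5625 / 56.75 = 2809/908 ≈ 3.093612
(83 - 56.75)^2 / 56.75 = 689.0625 / 56.75 = 11025/908 ≈ 12.142070
(23 - 56.75)^2 / 56.75 = 1139.0625 / 56.75 = 18225/908 ≈ 20.071586
chi2 = 8147/227 ≈ 35.889868

35.8899


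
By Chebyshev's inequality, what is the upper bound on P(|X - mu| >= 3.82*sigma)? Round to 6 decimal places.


P <= 1/k^2
k^2 = 3.82^2 = 14.5924
1/k^2 = 1 / 14.5924 ≈ 0.06852882

0.068529


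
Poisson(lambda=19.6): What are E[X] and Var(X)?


E[X] = Var(X) = lambda = 19.6

19.6, 19.6


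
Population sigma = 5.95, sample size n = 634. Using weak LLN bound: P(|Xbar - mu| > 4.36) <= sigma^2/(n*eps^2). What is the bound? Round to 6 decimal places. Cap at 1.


bound = min(1, sigma^2/(n*eps^2))
sigma^2 = 5.95^2 = 35.4025
n*eps^2 = 634 * 4.36^2 = 634 * 19.0096 = 12052.0864
sigma^2/(n*eps^2) = 35.4025 / 12052.0864 ≈ 0.00293746

0.002937


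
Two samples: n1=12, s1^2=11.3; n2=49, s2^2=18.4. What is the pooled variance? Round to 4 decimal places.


sp^2 = ((n1-1)*s1^2 + (n2-1)*s2^2)/(n1+n2-2)
(n1-1)*s1^2 = 11 * 11.3 = 124.3
(n2-1)*s2^2 = 48 * 18.4 = 883.2
numerator = 124.3 + 883.2 = 1007.5
n1+n2-2 = 59
sp^2 = 1007.5 / 59 = 2015/118 ≈ 17.076271

17.0763


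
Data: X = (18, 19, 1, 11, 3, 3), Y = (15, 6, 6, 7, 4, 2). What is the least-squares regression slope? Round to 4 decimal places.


b = sum((xi-xbar)(yi-ybar)) / sum((xi-xbar)^2)
n = 6, xbar = 55/6 ≈ 9.166667, ybar = 40/6 = 20/3 ≈ 6.666667
Sxy = sum((xi-xbar)(yi-ybar)) = 355/3 ≈ 118.333333
Sxx = sum((xi-xbar)^2) = 1925/6 ≈ 320.833333
b = Sxy / Sxx = 142/385 ≈ 0.368831

0.3688


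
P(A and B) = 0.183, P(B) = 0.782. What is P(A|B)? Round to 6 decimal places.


P(A|B) = P(A and B) / P(B) = 0.183 / 0.782 = 183/782 ≈ 0.23401535

0.234015


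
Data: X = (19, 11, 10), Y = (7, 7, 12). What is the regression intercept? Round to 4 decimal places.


a = ybar - b*xbar, where b = sum((xi-xbar)(yi-ybar)) / sum((xi-xbar)^2)
n = 3, xbar = 40/3 ≈ 13.333333, ybar = 26/3 ≈ 8.666667
Sxy = sum((xi-xbar)(yi-ybar)) = -50/3 ≈ -16.666667
Sxx = sum((xi-xbar)^2) = 146/3 ≈ 48.666667
b = Sxy / Sxx = -25/73 ≈ -0.342466
a = 8.666667 - (-0.342466) * 13.333333 = 966/73 ≈ 13.232877

13.2329


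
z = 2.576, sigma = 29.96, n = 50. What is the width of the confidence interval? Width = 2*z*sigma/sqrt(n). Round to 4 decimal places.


width = 2*z*sigma/sqrt(n)
2*z*sigma = 2 * 2.576 * 29.96 = 154.35392
sqrt(50) ≈ 7.071068
width = 154.35392 / 7.071068 ≈ 21.828941

21.8289


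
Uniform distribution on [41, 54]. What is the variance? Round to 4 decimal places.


Var = (b-a)^2 / 12
(b-a)^2 = (54 - 41)^2 = 169
Var = 169/12 ≈ 14.083333

14.0833


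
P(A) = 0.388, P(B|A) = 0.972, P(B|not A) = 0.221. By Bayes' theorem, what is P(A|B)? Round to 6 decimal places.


P(A|B) = P(B|A)*P(A) / P(B), P(B) = P(B|A)*P(A) + P(B|not A)*P(not A)
P(B|A)*P(A) = 0.972 * 0.388 = 0.377136
P(B|not A)*P(not A) = 0.221 * 0.612 = 0.135252
P(B) = 0.377136 + 0.135252 = 0.512388
P(A|B) = 0.377136 / 0.512388 ≈ 0.73603597

0.736036


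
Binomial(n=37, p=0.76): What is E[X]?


E[X] = n*p = 37 * 0.76 = 28.12

28.12


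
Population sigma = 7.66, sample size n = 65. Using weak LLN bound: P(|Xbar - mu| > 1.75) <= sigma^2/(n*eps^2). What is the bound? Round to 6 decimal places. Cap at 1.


bound = min(1, sigma^2/(n*eps^2))
sigma^2 = 7.66^2 = 58.6756
n*eps^2 = 65 * 1.75^2 = 65 * 3.0625 = 199.0625
sigma^2/(n*eps^2) = 58.6756 / 199.0625 ≈ 0.29475969

0.294760


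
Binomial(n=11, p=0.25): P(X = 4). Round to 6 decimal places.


P = C(n,k) * p^k * (1-p)^(n-k)
C(11,4) = 330
p^k = 0.25^4 = 0.00390625
(1-p)^(n-k) = 0.75^7 ≈ 0.1334839
P = 330 * 0.00390625 * 0.1334839 ≈ 0.172069

0.172069


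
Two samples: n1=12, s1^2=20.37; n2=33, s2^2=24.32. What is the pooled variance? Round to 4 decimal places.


sp^2 = ((n1-1)*s1^2 + (n2-1)*s2^2)/(n1+n2-2)
(n1-1)*s1^2 = 11 * 20.37 = 224.07
(n2-1)*s2^2 = 32 * 24.32 = 778.24
numerator = 224.07 + 778.24 = 1002.31
n1+n2-2 = 43
sp^2 = 1002.31 / 43 = 100231/4300 ≈ 23.309535

23.3095


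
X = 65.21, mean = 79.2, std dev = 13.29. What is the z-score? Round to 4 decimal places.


z = (X - mu) / sigma
X - mu = 65.21 - 79.2 = -13.99
z = -13.99 / 13.29 = -1399/1329 ≈ -1.052671

-1.0527


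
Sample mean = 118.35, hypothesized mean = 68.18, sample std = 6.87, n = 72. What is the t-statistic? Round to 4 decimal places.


t = (xbar - mu0) / (s/sqrt(n))
xbar - mu0 = 118.35 - 68.18 = 50.17
sqrt(72) ≈ 8.48528137
s/sqrt(n) = 6.87 / 8.48528137 ≈ 0.80963726
t = 50.17 / 0.80963726 ≈ 61.966021

61.9660


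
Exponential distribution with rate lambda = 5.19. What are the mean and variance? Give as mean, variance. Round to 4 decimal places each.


mean = 1/lam, var = 1/lam^2
mean = 1 / 5.19 = 100/519 ≈ 0.192678
lam^2 = 5.19^2 = 26.9361
var = 1 / 26.9361 ≈ 0.037125

0.1927, 0.0371


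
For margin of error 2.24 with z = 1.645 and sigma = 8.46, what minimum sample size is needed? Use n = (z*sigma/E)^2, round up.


z*sigma/E = 1.645 * 8.46 / 2.24 = 19881/3200 ≈ 6.212813
(z*sigma/E)^2 ≈ 38.599039
round up: n = 39

39


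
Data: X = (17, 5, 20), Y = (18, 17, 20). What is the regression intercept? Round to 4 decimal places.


a = ybar - b*xbar, where b = sum((xi-xbar)(yi-ybar)) / sum((xi-xbar)^2)
n = 3, xbar = 42/3 = 14, ybar = 55/3 ≈ 18.333333
Sxy = sum((xi-xbar)(yi-ybar)) = 21
Sxx = sum((xi-xbar)^2) = 126
b = Sxy / Sxx = 1/6 ≈ 0.166667
a = 18.333333 - 0.166667 * 14 = 16

16.0000


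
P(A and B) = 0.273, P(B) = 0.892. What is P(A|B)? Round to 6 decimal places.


P(A|B) = P(A and B) / P(B) = 0.273 / 0.892 = 273/892 ≈ 0.30605381

0.306054


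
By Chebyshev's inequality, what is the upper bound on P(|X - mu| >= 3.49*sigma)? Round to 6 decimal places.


P <= 1/k^2
k^2 = 3.49^2 = 12.1801
1/k^2 = 1 / 12.1801 ≈ 0.08210113

0.082101


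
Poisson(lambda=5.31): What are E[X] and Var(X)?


E[X] = Var(X) = lambda = 5.31

5.31, 5.31


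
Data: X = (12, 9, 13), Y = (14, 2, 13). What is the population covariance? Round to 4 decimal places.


Cov = (1/n)*sum((xi-xbar)(yi-ybar))
n = 3, xbar = 34/3 ≈ 11.333333, ybar = 29/3 ≈ 9.666667
sum((xi-xbar)(yi-ybar)) = 79/3 ≈ 26.333333
Cov = 26.333333 / 3 = 79/9 ≈ 8.777778

8.7778


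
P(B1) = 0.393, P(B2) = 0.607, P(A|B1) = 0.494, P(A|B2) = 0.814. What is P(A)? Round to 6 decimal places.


P(A) = P(A|B1)*P(B1) + P(A|B2)*P(B2)
P(A|B1)*P(B1) = 0.494 * 0.393 = 0.194142
P(A|B2)*P(B2) = 0.814 * 0.607 = 0.494098
P(A) = 0.194142 + 0.494098 = 0.68824

0.688240


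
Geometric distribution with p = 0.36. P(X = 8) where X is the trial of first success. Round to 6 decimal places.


P = (1-p)^(k-1) * p
(1-p)^(k-1) = 0.64^7 ≈ 0.04398047
P = 0.04398047 * 0.36 ≈ 0.01583297

0.015833


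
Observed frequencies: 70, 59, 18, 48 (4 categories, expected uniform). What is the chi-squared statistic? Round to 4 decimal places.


chi2 = sum((O-E)^2/E), E = total/4
total = 195, E = 195/4 = 48.75
(70 - 48.75)^2 / 48.75 = 451.5625 / 48.75 = 1445/156 ≈ 9.262821
(59 - 48.75)^2 / 48.75 = 105.0625 / 48.75 = 1681/780 ≈ 2.155128
(18 - 48.75)^2 / 48.75 = 945.5625 / 48.75 = 5043/260 ≈ 19.396154
(48 - 48.75)^2 / 48.75 = 0.5625 / 48.75 = 3/260 ≈ 0.011538
chi2 = 6011/195 ≈ 30.825641

30.8256


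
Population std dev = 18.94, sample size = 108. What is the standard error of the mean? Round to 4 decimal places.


SE = sigma / sqrt(n)
sqrt(108) ≈ 10.392305
SE = 18.94 / 10.392305 ≈ 1.822502

1.8225


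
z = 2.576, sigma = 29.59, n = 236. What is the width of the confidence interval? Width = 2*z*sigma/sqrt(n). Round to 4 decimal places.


width = 2*z*sigma/sqrt(n)
2*z*sigma = 2 * 2.576 * 29.59 = 152.44768
sqrt(236) ≈ 15.362291
width = 152.44768 / 15.362291 ≈ 9.923499

9.9235


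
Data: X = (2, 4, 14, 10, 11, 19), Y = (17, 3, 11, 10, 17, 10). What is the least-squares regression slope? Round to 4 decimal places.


b = sum((xi-xbar)(yi-ybar)) / sum((xi-xbar)^2)
n = 6, xbar = 60/6 = 10, ybar = 68/6 = 34/3 ≈ 11.333333
Sxy = sum((xi-xbar)(yi-ybar)) = -3
Sxx = sum((xi-xbar)^2) = 198
b = Sxy / Sxx = -1/66 ≈ -0.015152

-0.0152


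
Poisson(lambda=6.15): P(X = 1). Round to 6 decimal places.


P = e^(-lam) * lam^k / k!
e^(-6.15) ≈ 0.002133482
lam^k = 6.15^1 = 6.15
k! = 1! = 1
P = 0.002133482 * 6.15 / 1 ≈ 0.013121

0.013121


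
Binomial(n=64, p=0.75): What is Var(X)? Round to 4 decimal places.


Var = n*p*(1-p) = 64 * 0.75 * 0.25 = 12

12.0000


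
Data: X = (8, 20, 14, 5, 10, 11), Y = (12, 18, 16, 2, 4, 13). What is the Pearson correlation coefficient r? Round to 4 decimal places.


r = sum((xi-xbar)(yi-ybar)) / sqrt(sum((xi-xbar)^2) * sum((yi-ybar)^2))
n = 6, xbar = 68/6 = 34/3 ≈ 11.333333, ybar = 65/6 ≈ 10.833333
Sxy = sum((xi-xbar)(yi-ybar)) = 409/3 ≈ 136.333333
Sxx = sum((xi-xbar)^2) = 406/3 ≈ 135.333333
Syy = sum((yi-ybar)^2) = 1253/6 ≈ 208.833333
sqrt(Sxx*Syy) ≈ 168.113388
r = Sxy / sqrt(Sxx*Syy) = 136.333333 / 168.113388 ≈ 0.810961

0.8110


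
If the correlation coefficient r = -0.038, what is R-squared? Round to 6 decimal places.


R^2 = r^2 = (-0.038)^2 = 0.001444

0.001444


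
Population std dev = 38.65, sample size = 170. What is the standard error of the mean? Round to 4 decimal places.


SE = sigma / sqrt(n)
sqrt(170) ≈ 13.038405
SE = 38.65 / 13.038405 ≈ 2.964320

2.9643


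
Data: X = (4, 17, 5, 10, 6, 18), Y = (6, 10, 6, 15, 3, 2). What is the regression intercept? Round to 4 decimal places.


a = ybar - b*xbar, where b = sum((xi-xbar)(yi-ybar)) / sum((xi-xbar)^2)
n = 6, xbar = 60/6 = 10, ybar = 42/6 = 7
Sxy = sum((xi-xbar)(yi-ybar)) = 8
Sxx = sum((xi-xbar)^2) = 190
b = Sxy / Sxx = 4/95 ≈ 0.042105
a = 7 - 0.042105 * 10 = 125/19 ≈ 6.578947

6.5789


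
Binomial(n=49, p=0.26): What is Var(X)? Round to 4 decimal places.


Var = n*p*(1-p) = 49 * 0.26 * 0.74 = 9.4276

9.4276


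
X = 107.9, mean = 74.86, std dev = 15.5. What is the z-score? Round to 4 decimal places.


z = (X - mu) / sigma
X - mu = 107.9 - 74.86 = 33.04
z = 33.04 / 15.5 = 1652/775 ≈ 2.131613

2.1316


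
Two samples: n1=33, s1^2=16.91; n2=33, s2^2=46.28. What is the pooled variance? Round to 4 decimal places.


sp^2 = ((n1-1)*s1^2 + (n2-1)*s2^2)/(n1+n2-2)
(n1-1)*s1^2 = 32 * 16.91 = 541.12
(n2-1)*s2^2 = 32 * 46.28 = 1480.96
numerator = 541.12 + 1480.96 = 2022.08
n1+n2-2 = 64
sp^2 = 2022.08 / 64 = 31.595

31.5950


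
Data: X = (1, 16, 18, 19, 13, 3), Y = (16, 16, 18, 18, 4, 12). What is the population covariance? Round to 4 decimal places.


Cov = (1/n)*sum((xi-xbar)(yi-ybar))
n = 6, xbar = 70/6 = 35/3 ≈ 11.666667, ybar = 84/6 = 14
sum((xi-xbar)(yi-ybar)) = 46
Cov = 46 / 6 = 23/3 ≈ 7.666667

7.6667


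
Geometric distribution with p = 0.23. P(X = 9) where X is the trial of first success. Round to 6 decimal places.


P = (1-p)^(k-1) * p
(1-p)^(k-1) = 0.77^8 ≈ 0.1235736
P = 0.1235736 * 0.23 ≈ 0.02842193

0.028422


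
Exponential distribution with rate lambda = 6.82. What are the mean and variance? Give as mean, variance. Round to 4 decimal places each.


mean = 1/lam, var = 1/lam^2
mean = 1 / 6.82 = 50/341 ≈ 0.146628
lam^2 = 6.82^2 = 46.5124
var = 1 / 46.5124 ≈ 0.021500

0.1466, 0.0215


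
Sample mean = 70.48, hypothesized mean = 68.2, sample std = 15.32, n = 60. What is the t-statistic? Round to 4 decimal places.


t = (xbar - mu0) / (s/sqrt(n))
xbar - mu0 = 70.48 - 68.2 = 2.28
sqrt(60) ≈ 7.74596669
s/sqrt(n) = 15.32 / 7.74596669 ≈ 1.97780350
t = 2.28 / 1.97780350 ≈ 1.152794

1.1528


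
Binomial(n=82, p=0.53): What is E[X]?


E[X] = n*p = 82 * 0.53 = 43.46

43.46


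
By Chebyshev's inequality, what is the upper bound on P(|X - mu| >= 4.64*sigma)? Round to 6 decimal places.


P <= 1/k^2
k^2 = 4.64^2 = 21.5296
1/k^2 = 1 / 21.5296 ≈ 0.04644768

0.046448


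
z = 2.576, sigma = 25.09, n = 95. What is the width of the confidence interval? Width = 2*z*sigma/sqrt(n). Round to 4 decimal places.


width = 2*z*sigma/sqrt(n)
2*z*sigma = 2 * 2.576 * 25.09 = 129.26368
sqrt(95) ≈ 9.746794
width = 129.26368 / 9.746794 ≈ 13.262174

13.2622


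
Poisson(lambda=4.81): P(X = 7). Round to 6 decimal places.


P = e^(-lam) * lam^k / k!
e^(-4.81) ≈ 0.008147860
lam^k = 4.81^7 ≈ 59568.345061
k! = 7! = 5040
P = 0.008147860 * 59568.345061 / 5040 ≈ 0.096300

0.096300


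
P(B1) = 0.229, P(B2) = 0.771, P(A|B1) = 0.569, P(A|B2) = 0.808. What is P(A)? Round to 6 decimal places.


P(A) = P(A|B1)*P(B1) + P(A|B2)*P(B2)
P(A|B1)*P(B1) = 0.569 * 0.229 = 0.130301
P(A|B2)*P(B2) = 0.808 * 0.771 = 0.622968
P(A) = 0.130301 + 0.622968 = 0.753269

0.753269


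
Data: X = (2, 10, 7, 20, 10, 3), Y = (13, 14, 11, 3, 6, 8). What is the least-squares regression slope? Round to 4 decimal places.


b = sum((xi-xbar)(yi-ybar)) / sum((xi-xbar)^2)
n = 6, xbar = 52/6 = 26/3 ≈ 8.666667, ybar = 55/6 ≈ 9.166667
Sxy = sum((xi-xbar)(yi-ybar)) = -269/3 ≈ -89.666667
Sxx = sum((xi-xbar)^2) = 634/3 ≈ 211.333333
b = Sxy / Sxx = -269/634 ≈ -0.424290

-0.4243


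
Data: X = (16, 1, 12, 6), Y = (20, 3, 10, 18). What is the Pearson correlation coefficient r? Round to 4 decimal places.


r = sum((xi-xbar)(yi-ybar)) / sqrt(sum((xi-xbar)^2) * sum((yi-ybar)^2))
n = 4, xbar = 35/4 = 8.75, ybar = 51/4 = 12.75
Sxy = sum((xi-xbar)(yi-ybar)) = 104.75
Sxx = sum((xi-xbar)^2) = 130.75
Syy = sum((yi-ybar)^2) = 182.75
sqrt(Sxx*Syy) ≈ 154.578661
r = Sxy / sqrt(Sxx*Syy) = 104.75 / 154.578661 ≈ 0.677649

0.6776


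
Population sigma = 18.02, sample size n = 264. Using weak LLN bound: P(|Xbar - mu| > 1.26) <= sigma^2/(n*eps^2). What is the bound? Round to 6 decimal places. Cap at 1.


bound = min(1, sigma^2/(n*eps^2))
sigma^2 = 18.02^2 = 324.7204
n*eps^2 = 264 * 1.26^2 = 264 * 1.5876 = 419.1264
sigma^2/(n*eps^2) = 324.7204 / 419.1264 ≈ 0.77475530

0.774755


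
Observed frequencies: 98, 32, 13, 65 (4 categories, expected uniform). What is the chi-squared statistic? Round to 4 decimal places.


chi2 = sum((O-E)^2/E), E = total/4
total = 208, E = 208/4 = 52
(98 - 52)^2 / 52 = 2116 / 52 = 529/13 ≈ 40.692308
(32 - 52)^2 / 52 = 400 / 52 = 100/13 ≈ 7.692308
(13 - 52)^2 / 52 = 1521 / 52 = 29.25
(65 - 52)^2 / 52 = 169 / 52 = 3.25
chi2 = 2103/26 ≈ 80.884615

80.8846


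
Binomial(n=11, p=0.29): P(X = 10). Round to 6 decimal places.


P = C(n,k) * p^k * (1-p)^(n-k)
C(11,10) = 11
p^k = 0.29^10 ≈ 0.000004207072
(1-p)^(n-k) = 0.71^1 = 0.71
P = 11 * 0.000004207072 * 0.71 ≈ 0.000033

0.000033


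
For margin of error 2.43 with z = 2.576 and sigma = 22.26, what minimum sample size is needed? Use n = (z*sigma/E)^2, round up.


z*sigma/E = 2.576 * 22.26 / 2.43 ≈ 23.597432
(z*sigma/E)^2 ≈ 556.838802
round up: n = 557

557


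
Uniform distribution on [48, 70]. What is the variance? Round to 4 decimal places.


Var = (b-a)^2 / 12
(b-a)^2 = (70 - 48)^2 = 484
Var = 484/12 ≈ 40.333333

40.3333


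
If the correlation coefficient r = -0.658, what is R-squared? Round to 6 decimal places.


R^2 = r^2 = (-0.658)^2 = 0.432964

0.432964


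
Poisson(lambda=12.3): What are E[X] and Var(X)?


E[X] = Var(X) = lambda = 12.3

12.3, 12.3


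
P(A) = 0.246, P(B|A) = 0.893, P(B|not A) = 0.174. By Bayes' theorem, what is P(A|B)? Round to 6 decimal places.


P(A|B) = P(B|A)*P(A) / P(B), P(B) = P(B|A)*P(A) + P(B|not A)*P(not A)
P(B|A)*P(A) = 0.893 * 0.246 = 0.219678
P(B|not A)*P(not A) = 0.174 * 0.754 = 0.131196
P(B) = 0.219678 + 0.131196 = 0.350874
P(A|B) = 0.219678 / 0.350874 ≈ 0.62608800

0.626088


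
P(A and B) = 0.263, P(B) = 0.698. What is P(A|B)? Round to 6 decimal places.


P(A|B) = P(A and B) / P(B) = 0.263 / 0.698 = 263/698 ≈ 0.37679083

0.376791


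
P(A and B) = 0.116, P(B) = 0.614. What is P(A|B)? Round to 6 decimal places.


P(A|B) = P(A and B) / P(B) = 0.116 / 0.614 = 58/307 ≈ 0.18892508

0.188925


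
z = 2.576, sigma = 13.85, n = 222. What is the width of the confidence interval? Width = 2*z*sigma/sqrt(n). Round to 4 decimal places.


width = 2*z*sigma/sqrt(n)
2*z*sigma = 2 * 2.576 * 13.85 = 71.3552
sqrt(222) ≈ 14.899664
width = 71.3552 / 14.899664 ≈ 4.789047

4.7890


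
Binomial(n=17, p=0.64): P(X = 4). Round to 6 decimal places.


P = C(n,k) * p^k * (1-p)^(n-k)
C(17,4) = 2380
p^k = 0.64^4 ≈ 0.1677722
(1-p)^(n-k) = 0.36^13 ≈ 0.000001705817
P = 2380 * 0.1677722 * 0.000001705817 ≈ 0.000681

0.000681


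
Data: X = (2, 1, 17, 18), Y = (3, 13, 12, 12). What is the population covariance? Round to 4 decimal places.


Cov = (1/n)*sum((xi-xbar)(yi-ybar))
n = 4, xbar = 38/4 = 9.5, ybar = 40/4 = 10
sum((xi-xbar)(yi-ybar)) = 59
Cov = 59 / 4 = 14.75

14.7500


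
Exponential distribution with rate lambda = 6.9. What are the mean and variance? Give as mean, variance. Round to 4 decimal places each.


mean = 1/lam, var = 1/lam^2
mean = 1 / 6.9 = 10/69 ≈ 0.144928
lam^2 = 6.9^2 = 47.61
var = 1 / 47.61 = 100/4761 ≈ 0.021004

0.1449, 0.0210


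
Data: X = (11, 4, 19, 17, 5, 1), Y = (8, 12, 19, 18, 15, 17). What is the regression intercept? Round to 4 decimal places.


a = ybar - b*xbar, where b = sum((xi-xbar)(yi-ybar)) / sum((xi-xbar)^2)
n = 6, xbar = 57/6 = 9.5, ybar = 89/6 ≈ 14.833333
Sxy = sum((xi-xbar)(yi-ybar)) = 49.5
Sxx = sum((xi-xbar)^2) = 271.5
b = Sxy / Sxx = 33/181 ≈ 0.182320
a = 14.833333 - 0.182320 * 9.5 = 7114/543 ≈ 13.101289

13.1013


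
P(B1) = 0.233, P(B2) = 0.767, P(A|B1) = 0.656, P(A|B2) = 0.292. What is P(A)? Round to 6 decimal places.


P(A) = P(A|B1)*P(B1) + P(A|B2)*P(B2)
P(A|B1)*P(B1) = 0.656 * 0.233 = 0.152848
P(A|B2)*P(B2) = 0.292 * 0.767 = 0.223964
P(A) = 0.152848 + 0.223964 = 0.376812

0.376812


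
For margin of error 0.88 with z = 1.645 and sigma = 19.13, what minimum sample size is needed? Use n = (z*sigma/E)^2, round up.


z*sigma/E = 1.645 * 19.13 / 0.88 ≈ 35.760057
(z*sigma/E)^2 ≈ 1278.781664
round up: n = 1279

1279


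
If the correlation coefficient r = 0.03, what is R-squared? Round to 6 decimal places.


R^2 = r^2 = (0.03)^2 = 0.0009

0.000900


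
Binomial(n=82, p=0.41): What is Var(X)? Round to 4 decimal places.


Var = n*p*(1-p) = 82 * 0.41 * 0.59 = 19.8358

19.8358


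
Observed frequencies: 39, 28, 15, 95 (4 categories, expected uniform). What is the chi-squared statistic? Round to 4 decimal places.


chi2 = sum((O-E)^2/E), E = total/4
total = 177, E = 177/4 = 44.25
(39 - 44.25)^2 / 44.25 = 27.5625 / 44.25 = 147/236 ≈ 0.622881
(28 - 44.25)^2 / 44.25 = 264.0625 / 44.25 = 4225/708 ≈ 5.967514
(15 - 44.25)^2 / 44.25 = 855.5625 / 44.25 = 4563/236 ≈ 19.334746
(95 - 44.25)^2 / 44.25 = 2575.5625 / 44.25 = 41209/708 ≈ 58.204802
chi2 = 14891/177 ≈ 84.129944

84.1299
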